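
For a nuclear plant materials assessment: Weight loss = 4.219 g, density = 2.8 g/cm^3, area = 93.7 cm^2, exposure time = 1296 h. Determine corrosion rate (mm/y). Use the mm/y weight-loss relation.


Apply the mm/y weight-loss relation: CR = 87600 * W / (D * A * T)
Numerator: 87600 * 4.219 = 369584.4
Denominator: 2.8 * 93.7 * 1296 = 340018.56
CR = 369584.4 / 340018.56 = 1.087 mm/y

1.087 mm/y


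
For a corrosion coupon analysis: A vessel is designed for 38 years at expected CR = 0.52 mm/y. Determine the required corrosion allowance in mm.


Corrosion allowance = CR × design life
CA = 0.52 * 38 = 19.76 mm

19.76 mm


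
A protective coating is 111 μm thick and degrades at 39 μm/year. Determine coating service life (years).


Service life = thickness / degradation rate
Life = 111 / 39 = 2.8 years

2.8 years


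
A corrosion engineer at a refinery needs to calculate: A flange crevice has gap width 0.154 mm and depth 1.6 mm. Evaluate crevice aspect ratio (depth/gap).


Aspect ratio = depth / gap
Ratio = 1.6 / 0.154 = 10.4

10.4


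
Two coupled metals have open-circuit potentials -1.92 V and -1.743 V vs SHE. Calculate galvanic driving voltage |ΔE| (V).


Driving voltage is the absolute potential difference.
|ΔE| = |-1.92 − (-1.743)| = 0.177 V

0.177 V


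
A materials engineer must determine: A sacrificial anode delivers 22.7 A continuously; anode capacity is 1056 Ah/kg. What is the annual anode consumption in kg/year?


Annual consumption = current * hours per year / capacity
Rate = 22.7 * 8760 / 1056 = 188.3 kg/year

188.3 kg/year


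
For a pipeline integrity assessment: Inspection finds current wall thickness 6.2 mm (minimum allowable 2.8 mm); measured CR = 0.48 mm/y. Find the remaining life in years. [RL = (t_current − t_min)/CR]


Apply the remaining-life relation: RL = (t_current − t_min) / CR
RL = (6.2 − 2.8) / 0.48 = 3.4 / 0.48 = 7.1 years

7.1 years


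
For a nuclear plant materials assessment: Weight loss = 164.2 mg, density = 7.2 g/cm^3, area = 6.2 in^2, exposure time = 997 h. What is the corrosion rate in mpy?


Apply the mpy weight-loss relation: CR = 534 * W / (D * A * T)
Numerator: 534 * 164.2 = 87682.8
Denominator: 7.2 * 6.2 * 997 = 44506.08
CR = 87682.8 / 44506.08 = 1.9701 mpy

1.9701 mpy


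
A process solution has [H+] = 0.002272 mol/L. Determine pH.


pH = −log10[H+]
pH = −log10(0.002272) = 2.64

2.64


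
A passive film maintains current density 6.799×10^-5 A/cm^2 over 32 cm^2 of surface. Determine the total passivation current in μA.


I = i_pass * A, then convert A → μA (×10^6)
I = 6.799×10^-5 * 32 * 10^6 = 2175.68 μA

2175.68 μA


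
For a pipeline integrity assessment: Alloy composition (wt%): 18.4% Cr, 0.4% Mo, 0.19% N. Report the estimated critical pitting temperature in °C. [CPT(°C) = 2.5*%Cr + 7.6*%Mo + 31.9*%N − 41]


Apply the ASTM G48 empirical CPT estimate: CPT(°C) = 2.5*%Cr + 7.6*%Mo + 31.9*%N − 41
2.5*18.4 = 46; 7.6*0.4 = 3.04; 31.9*0.19 = 6.061
CPT = 46 + 3.04 + 6.061 − 41 = 14.101 °C
Rounded to 0.1 °C: CPT ≈ 14.1 °C

14.1 °C


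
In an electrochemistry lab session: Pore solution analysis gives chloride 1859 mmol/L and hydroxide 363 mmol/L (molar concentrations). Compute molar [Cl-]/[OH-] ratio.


Threshold parameter = [Cl-] / [OH-] (molar basis; both in mmol/L, so units cancel)
Ratio = 1859 / 363 = 5.12

5.12


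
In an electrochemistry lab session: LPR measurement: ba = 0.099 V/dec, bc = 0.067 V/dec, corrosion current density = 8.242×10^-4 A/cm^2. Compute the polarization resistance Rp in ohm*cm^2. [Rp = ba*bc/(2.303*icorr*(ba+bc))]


Apply the Stern-Geary equation: Rp = ba*bc / (2.303*icorr*(ba+bc))
ba*bc = 0.099*0.067 = 0.006633
ba+bc = 0.166; 2.303*icorr*(ba+bc) = 2.303*8.242×10^-4*0.166 = 3.1509001×10^-4
Rp = 0.006633 / 3.1509001×10^-4 = 21.1 ohm*cm^2

21.1 ohm*cm^2


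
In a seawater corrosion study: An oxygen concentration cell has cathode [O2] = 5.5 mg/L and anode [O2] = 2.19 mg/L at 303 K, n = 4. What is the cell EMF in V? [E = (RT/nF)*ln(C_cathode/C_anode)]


Apply the Nernst concentration-cell relation: E = (RT/nF)*ln(C_cathode/C_anode)
RT/nF = 8.314*303/(4*96485) = 0.00652729 V
ln(5.5/2.19) = 0.92085
E = 0.00652729 * 0.92085 = 0.00601 V

0.00601 V


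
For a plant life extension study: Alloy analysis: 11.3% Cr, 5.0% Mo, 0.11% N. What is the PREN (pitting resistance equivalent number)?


Apply the PREN formula: PREN = Cr + 3.3*Mo + 16*N
PREN = 11.3 + 3.3*5.0 + 16*0.11
PREN = 11.3 + 16.5 + 1.76 = 29.56

29.56


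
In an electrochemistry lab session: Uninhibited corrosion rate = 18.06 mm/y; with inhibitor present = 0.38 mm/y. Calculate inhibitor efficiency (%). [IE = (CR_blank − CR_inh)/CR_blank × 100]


Apply the inhibitor-efficiency definition: IE = (CR_blank − CR_inh)/CR_blank × 100
IE = (18.06 − 0.38) / 18.06 × 100
IE = 17.68 / 18.06 × 100 = 97.9 %

97.9 %


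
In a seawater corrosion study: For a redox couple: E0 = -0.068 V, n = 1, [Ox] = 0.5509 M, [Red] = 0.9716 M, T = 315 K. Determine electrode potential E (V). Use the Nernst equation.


Apply the Nernst equation: E = E0 + (RT/nF)*ln([Ox]/[Red])
Step 1: RT/nF = 8.314*315/(1*96485) = 0.02714318 V
Step 2: [Ox]/[Red] = 0.5509/0.9716 = 0.567003
Step 3: ln(0.567003) = -0.567391
Step 4: correction = 0.02714318 * -0.567391 = -0.0154 V
E = -0.068 + -0.0154 = -0.0834 V

-0.0834 V


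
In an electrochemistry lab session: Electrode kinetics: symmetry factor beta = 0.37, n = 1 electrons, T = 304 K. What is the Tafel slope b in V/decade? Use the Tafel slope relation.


Apply the Tafel slope relation: b = 2.303*R*T/(beta*n*F)
Numerator: 2.303 * 8.314 * 304 = 5820.73
Denominator: 0.37 * 1 * 96485 = 35699.45
b = 5820.73 / 35699.45 = 0.163 V/decade

0.163 V/decade


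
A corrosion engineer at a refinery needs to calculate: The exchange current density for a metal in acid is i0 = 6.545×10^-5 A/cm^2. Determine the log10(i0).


i0 = 6.545×10^-5 A/cm^2
log10(i0) = -4.184

-4.184


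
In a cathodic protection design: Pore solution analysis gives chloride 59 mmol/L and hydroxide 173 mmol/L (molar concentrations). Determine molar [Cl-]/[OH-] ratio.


Threshold parameter = [Cl-] / [OH-] (molar basis; both in mmol/L, so units cancel)
Ratio = 59 / 173 = 0.34

0.34


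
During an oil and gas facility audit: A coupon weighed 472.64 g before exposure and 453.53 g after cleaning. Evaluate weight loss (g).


Weight loss = initial − final
WL = 472.64 − 453.53 = 19.11 g

19.11 g


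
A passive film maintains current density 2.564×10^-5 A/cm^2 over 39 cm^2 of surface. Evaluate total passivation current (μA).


I = i_pass * A, then convert A → μA (×10^6)
I = 2.564×10^-5 * 39 * 10^6 = 999.96 μA

999.96 μA


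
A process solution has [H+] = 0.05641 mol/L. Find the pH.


pH = −log10[H+]
pH = −log10(0.05641) = 1.25

1.25


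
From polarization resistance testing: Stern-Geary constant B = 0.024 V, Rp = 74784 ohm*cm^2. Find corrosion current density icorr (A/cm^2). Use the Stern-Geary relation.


Apply the Stern-Geary relation: icorr = B / Rp
icorr = 0.024 / 74784 = 3.209×10^-7 A/cm^2

3.209×10^-7 A/cm^2


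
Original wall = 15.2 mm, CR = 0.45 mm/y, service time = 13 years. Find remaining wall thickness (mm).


Remaining wall = original − CR × time
t = 15.2 − 0.45*13 = 15.2 − 5.85 = 9.35 mm

9.35 mm


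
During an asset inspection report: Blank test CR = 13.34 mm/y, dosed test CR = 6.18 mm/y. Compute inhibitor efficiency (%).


Apply the inhibitor-efficiency definition: IE = (CR_blank − CR_inh)/CR_blank × 100
IE = (13.34 − 6.18) / 13.34 × 100
IE = 7.16 / 13.34 × 100 = 53.7 %

53.7 %


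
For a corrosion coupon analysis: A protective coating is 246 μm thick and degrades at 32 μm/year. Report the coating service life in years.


Service life = thickness / degradation rate
Life = 246 / 32 = 7.7 years

7.7 years


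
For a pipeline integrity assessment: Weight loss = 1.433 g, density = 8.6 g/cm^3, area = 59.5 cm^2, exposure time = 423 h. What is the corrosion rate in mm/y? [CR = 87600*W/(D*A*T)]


Apply the mm/y weight-loss relation: CR = 87600 * W / (D * A * T)
Numerator: 87600 * 1.433 = 125530.8
Denominator: 8.6 * 59.5 * 423 = 216449.1
CR = 125530.8 / 216449.1 = 0.57996 mm/y

0.57996 mm/y


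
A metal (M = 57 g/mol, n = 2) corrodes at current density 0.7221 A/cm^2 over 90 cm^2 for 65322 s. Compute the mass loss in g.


Apply Faraday's law: m = i*A*t*M / (n*F)
Total charge passed Q = i*A*t = 0.7221*90*65322 = 4245211.458 C
m = Q*M/(n*F) = 4245211.458*57/(2*96485) = 1253.962 g

1253.962 g


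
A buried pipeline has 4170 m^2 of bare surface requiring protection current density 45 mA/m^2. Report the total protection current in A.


I = area * current density, then convert mA → A (÷1000)
I = 4170 * 45 / 1000 = 187.65 A

187.65 A


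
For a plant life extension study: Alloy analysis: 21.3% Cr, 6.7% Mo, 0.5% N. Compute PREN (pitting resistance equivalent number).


Apply the PREN formula: PREN = Cr + 3.3*Mo + 16*N
PREN = 21.3 + 3.3*6.7 + 16*0.5
PREN = 21.3 + 22.11 + 8.0 = 51.41

51.41


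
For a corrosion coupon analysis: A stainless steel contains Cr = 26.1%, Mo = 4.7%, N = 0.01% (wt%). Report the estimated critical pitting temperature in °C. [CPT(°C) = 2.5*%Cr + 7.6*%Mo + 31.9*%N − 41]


Apply the ASTM G48 empirical CPT estimate: CPT(°C) = 2.5*%Cr + 7.6*%Mo + 31.9*%N − 41
2.5*26.1 = 65.25; 7.6*4.7 = 35.72; 31.9*0.01 = 0.319
CPT = 65.25 + 35.72 + 0.319 − 41 = 60.289 °C
Rounded to 0.1 °C: CPT ≈ 60.3 °C

60.3 °C


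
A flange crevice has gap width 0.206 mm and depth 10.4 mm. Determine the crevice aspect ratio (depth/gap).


Aspect ratio = depth / gap
Ratio = 10.4 / 0.206 = 50.5

50.5


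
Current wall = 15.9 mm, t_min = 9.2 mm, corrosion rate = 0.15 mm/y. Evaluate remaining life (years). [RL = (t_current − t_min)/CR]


Apply the remaining-life relation: RL = (t_current − t_min) / CR
RL = (15.9 − 9.2) / 0.15 = 6.7 / 0.15 = 44.7 years

44.7 years


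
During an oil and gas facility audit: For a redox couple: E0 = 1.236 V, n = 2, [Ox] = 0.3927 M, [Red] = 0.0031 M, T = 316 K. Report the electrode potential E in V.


Apply the Nernst equation: E = E0 + (RT/nF)*ln([Ox]/[Red])
Step 1: RT/nF = 8.314*316/(2*96485) = 0.01361468 V
Step 2: [Ox]/[Red] = 0.3927/0.0031 = 126.677419
Step 3: ln(126.677419) = 4.841644
Step 4: correction = 0.01361468 * 4.841644 = 0.066 V
E = 1.236 + 0.066 = 1.302 V

1.302 V


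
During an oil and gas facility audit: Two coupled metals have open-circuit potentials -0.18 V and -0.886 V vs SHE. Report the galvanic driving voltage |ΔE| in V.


Driving voltage is the absolute potential difference.
|ΔE| = |-0.18 − (-0.886)| = 0.706 V

0.706 V


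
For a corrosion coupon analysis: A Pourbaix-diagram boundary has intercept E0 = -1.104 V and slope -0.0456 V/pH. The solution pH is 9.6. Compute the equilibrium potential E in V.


Apply the Pourbaix line equation: E = E0 + slope*pH
E = -1.104 + (-0.0456)*9.6 = -1.104 + (-0.43776) = -1.54176 V
Rounded to 3 decimal places: E = -1.542 V

-1.542 V


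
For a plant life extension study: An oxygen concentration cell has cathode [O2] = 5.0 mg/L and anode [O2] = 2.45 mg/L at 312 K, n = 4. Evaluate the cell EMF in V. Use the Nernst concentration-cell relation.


Apply the Nernst concentration-cell relation: E = (RT/nF)*ln(C_cathode/C_anode)
RT/nF = 8.314*312/(4*96485) = 0.00672117 V
ln(5.0/2.45) = 0.71335
E = 0.00672117 * 0.71335 = 0.00479 V

0.00479 V


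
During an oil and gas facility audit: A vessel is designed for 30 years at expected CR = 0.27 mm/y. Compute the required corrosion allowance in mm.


Corrosion allowance = CR × design life
CA = 0.27 * 30 = 8.1 mm

8.1 mm


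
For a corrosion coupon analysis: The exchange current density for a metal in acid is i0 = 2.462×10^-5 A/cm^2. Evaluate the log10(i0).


i0 = 2.462×10^-5 A/cm^2
log10(i0) = -4.609

-4.609


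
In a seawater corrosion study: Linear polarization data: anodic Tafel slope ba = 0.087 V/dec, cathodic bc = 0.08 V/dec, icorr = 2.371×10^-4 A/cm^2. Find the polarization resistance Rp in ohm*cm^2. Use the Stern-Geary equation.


Apply the Stern-Geary equation: Rp = ba*bc / (2.303*icorr*(ba+bc))
ba*bc = 0.087*0.08 = 0.00696
ba+bc = 0.167; 2.303*icorr*(ba+bc) = 2.303*2.371×10^-4*0.167 = 9.1188897×10^-5
Rp = 0.00696 / 9.1188897×10^-5 = 76.3 ohm*cm^2

76.3 ohm*cm^2


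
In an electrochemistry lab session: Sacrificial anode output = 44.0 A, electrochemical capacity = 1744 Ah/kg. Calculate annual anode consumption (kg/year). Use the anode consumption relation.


Annual consumption = current * hours per year / capacity
Rate = 44.0 * 8760 / 1744 = 221.0 kg/year

221.0 kg/year


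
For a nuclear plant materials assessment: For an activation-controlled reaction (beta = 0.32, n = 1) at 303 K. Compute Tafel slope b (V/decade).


Apply the Tafel slope relation: b = 2.303*R*T/(beta*n*F)
Numerator: 2.303 * 8.314 * 303 = 5801.58
Denominator: 0.32 * 1 * 96485 = 30875.2
b = 5801.58 / 30875.2 = 0.1879 V/decade

0.1879 V/decade


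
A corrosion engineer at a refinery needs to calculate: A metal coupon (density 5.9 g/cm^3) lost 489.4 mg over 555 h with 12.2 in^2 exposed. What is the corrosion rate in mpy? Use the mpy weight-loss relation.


Apply the mpy weight-loss relation: CR = 534 * W / (D * A * T)
Numerator: 534 * 489.4 = 261339.6
Denominator: 5.9 * 12.2 * 555 = 39948.9
CR = 261339.6 / 39948.9 = 6.54185 mpy

6.54185 mpy


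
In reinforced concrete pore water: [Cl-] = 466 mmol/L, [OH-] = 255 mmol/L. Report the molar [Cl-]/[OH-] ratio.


Threshold parameter = [Cl-] / [OH-] (molar basis; both in mmol/L, so units cancel)
Ratio = 466 / 255 = 1.83

1.83


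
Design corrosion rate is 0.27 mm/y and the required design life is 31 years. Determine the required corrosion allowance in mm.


Corrosion allowance = CR × design life
CA = 0.27 * 31 = 8.37 mm

8.37 mm


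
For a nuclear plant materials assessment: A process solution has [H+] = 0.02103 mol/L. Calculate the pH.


pH = −log10[H+]
pH = −log10(0.02103) = 1.68

1.68


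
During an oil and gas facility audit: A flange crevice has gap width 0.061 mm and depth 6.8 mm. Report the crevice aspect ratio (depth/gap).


Aspect ratio = depth / gap
Ratio = 6.8 / 0.061 = 111.5

111.5


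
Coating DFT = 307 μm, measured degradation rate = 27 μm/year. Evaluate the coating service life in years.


Service life = thickness / degradation rate
Life = 307 / 27 = 11.4 years

11.4 years


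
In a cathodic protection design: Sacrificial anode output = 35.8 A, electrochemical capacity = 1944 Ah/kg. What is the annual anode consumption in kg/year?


Annual consumption = current * hours per year / capacity
Rate = 35.8 * 8760 / 1944 = 161.3 kg/year

161.3 kg/year


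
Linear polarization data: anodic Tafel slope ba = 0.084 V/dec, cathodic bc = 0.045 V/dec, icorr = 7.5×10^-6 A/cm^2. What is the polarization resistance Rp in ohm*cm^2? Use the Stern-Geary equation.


Apply the Stern-Geary equation: Rp = ba*bc / (2.303*icorr*(ba+bc))
ba*bc = 0.084*0.045 = 0.00378
ba+bc = 0.129; 2.303*icorr*(ba+bc) = 2.303*7.5×10^-6*0.129 = 2.2281525×10^-6
Rp = 0.00378 / 2.2281525×10^-6 = 1696.5 ohm*cm^2

1696.5 ohm*cm^2


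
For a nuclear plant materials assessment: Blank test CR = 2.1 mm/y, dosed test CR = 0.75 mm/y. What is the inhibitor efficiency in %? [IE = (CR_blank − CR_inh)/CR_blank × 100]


Apply the inhibitor-efficiency definition: IE = (CR_blank − CR_inh)/CR_blank × 100
IE = (2.1 − 0.75) / 2.1 × 100
IE = 1.35 / 2.1 × 100 = 64.3 %

64.3 %


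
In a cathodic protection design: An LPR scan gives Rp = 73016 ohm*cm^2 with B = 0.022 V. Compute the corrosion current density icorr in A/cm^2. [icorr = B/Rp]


Apply the Stern-Geary relation: icorr = B / Rp
icorr = 0.022 / 73016 = 3.013×10^-7 A/cm^2

3.013×10^-7 A/cm^2


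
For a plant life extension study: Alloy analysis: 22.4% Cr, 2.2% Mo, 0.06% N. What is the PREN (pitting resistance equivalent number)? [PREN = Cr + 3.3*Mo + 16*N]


Apply the PREN formula: PREN = Cr + 3.3*Mo + 16*N
PREN = 22.4 + 3.3*2.2 + 16*0.06
PREN = 22.4 + 7.26 + 0.96 = 30.62

30.62


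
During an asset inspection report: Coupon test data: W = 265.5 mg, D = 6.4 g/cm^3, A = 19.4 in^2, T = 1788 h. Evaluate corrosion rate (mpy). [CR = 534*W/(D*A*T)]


Apply the mpy weight-loss relation: CR = 534 * W / (D * A * T)
Numerator: 534 * 265.5 = 141777.0
Denominator: 6.4 * 19.4 * 1788 = 221998.08
CR = 141777.0 / 221998.08 = 0.63864 mpy

0.63864 mpy


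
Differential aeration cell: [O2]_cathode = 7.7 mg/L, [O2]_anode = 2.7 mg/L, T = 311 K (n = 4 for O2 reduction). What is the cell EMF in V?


Apply the Nernst concentration-cell relation: E = (RT/nF)*ln(C_cathode/C_anode)
RT/nF = 8.314*311/(4*96485) = 0.00669963 V
ln(7.7/2.7) = 1.04797
E = 0.00669963 * 1.04797 = 0.00702 V

0.00702 V


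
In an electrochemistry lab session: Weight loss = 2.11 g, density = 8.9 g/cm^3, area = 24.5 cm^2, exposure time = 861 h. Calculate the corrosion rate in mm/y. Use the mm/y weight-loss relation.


Apply the mm/y weight-loss relation: CR = 87600 * W / (D * A * T)
Numerator: 87600 * 2.11 = 184836.0
Denominator: 8.9 * 24.5 * 861 = 187741.05
CR = 184836.0 / 187741.05 = 0.984526 mm/y

0.984526 mm/y


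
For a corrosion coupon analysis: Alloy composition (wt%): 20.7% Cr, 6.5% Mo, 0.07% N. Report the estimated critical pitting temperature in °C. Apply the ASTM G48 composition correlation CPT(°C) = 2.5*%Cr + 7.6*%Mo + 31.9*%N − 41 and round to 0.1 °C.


Apply the ASTM G48 empirical CPT estimate: CPT(°C) = 2.5*%Cr + 7.6*%Mo + 31.9*%N − 41
2.5*20.7 = 51.75; 7.6*6.5 = 49.4; 31.9*0.07 = 2.233
CPT = 51.75 + 49.4 + 2.233 − 41 = 62.383 °C
Rounded to 0.1 °C: CPT ≈ 62.4 °C

62.4 °C


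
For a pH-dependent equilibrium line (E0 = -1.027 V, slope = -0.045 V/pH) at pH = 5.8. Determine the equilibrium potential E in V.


Apply the Pourbaix line equation: E = E0 + slope*pH
E = -1.027 + (-0.045)*5.8 = -1.027 + (-0.261) = -1.288 V
Rounded to 3 decimal places: E = -1.288 V

-1.288 V


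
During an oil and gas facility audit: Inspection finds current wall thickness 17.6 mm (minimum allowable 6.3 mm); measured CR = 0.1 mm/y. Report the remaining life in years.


Apply the remaining-life relation: RL = (t_current − t_min) / CR
RL = (17.6 − 6.3) / 0.1 = 11.3 / 0.1 = 113.0 years

113.0 years


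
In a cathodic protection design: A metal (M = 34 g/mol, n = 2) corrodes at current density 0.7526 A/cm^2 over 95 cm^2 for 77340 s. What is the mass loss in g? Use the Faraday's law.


Apply Faraday's law: m = i*A*t*M / (n*F)
Total charge passed Q = i*A*t = 0.7526*95*77340 = 5529577.98 C
m = Q*M/(n*F) = 5529577.98*34/(2*96485) = 974.27399 g

974.27399 g


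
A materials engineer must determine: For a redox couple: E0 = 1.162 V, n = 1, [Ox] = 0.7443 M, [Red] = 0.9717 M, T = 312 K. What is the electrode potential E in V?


Apply the Nernst equation: E = E0 + (RT/nF)*ln([Ox]/[Red])
Step 1: RT/nF = 8.314*312/(1*96485) = 0.02688468 V
Step 2: [Ox]/[Red] = 0.7443/0.9717 = 0.765977
Step 3: ln(0.765977) = -0.266603
Step 4: correction = 0.02688468 * -0.266603 = -0.007 V
E = 1.162 + -0.007 = 1.155 V

1.155 V


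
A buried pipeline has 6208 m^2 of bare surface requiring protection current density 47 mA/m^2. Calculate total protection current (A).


I = area * current density, then convert mA → A (÷1000)
I = 6208 * 47 / 1000 = 291.78 A

291.78 A


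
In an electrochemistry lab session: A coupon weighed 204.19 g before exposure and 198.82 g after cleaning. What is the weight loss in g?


Weight loss = initial − final
WL = 204.19 − 198.82 = 5.37 g

5.37 g


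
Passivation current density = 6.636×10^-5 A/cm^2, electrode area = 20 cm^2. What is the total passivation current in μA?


I = i_pass * A, then convert A → μA (×10^6)
I = 6.636×10^-5 * 20 * 10^6 = 1327.2 μA

1327.2 μA


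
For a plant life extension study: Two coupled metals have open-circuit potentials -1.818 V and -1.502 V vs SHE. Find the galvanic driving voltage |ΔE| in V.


Driving voltage is the absolute potential difference.
|ΔE| = |-1.818 − (-1.502)| = 0.316 V

0.316 V


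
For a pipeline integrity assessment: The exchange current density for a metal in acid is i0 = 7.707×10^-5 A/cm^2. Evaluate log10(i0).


i0 = 7.707×10^-5 A/cm^2
log10(i0) = -4.113

-4.113


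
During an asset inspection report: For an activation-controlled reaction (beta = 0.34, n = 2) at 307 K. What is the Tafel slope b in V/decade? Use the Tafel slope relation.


Apply the Tafel slope relation: b = 2.303*R*T/(beta*n*F)
Numerator: 2.303 * 8.314 * 307 = 5878.17
Denominator: 0.34 * 2 * 96485 = 65609.8
b = 5878.17 / 65609.8 = 0.09 V/decade

0.09 V/decade


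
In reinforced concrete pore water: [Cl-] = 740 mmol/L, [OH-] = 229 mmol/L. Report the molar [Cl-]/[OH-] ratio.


Threshold parameter = [Cl-] / [OH-] (molar basis; both in mmol/L, so units cancel)
Ratio = 740 / 229 = 3.23

3.23


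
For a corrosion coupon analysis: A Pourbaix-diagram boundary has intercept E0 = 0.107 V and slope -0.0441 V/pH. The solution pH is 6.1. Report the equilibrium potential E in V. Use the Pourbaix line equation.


Apply the Pourbaix line equation: E = E0 + slope*pH
E = 0.107 + (-0.0441)*6.1 = 0.107 + (-0.26901) = -0.16201 V
Rounded to 3 decimal places: E = -0.162 V

-0.162 V


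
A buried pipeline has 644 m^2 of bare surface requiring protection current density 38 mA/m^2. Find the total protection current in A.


I = area * current density, then convert mA → A (÷1000)
I = 644 * 38 / 1000 = 24.47 A

24.47 A


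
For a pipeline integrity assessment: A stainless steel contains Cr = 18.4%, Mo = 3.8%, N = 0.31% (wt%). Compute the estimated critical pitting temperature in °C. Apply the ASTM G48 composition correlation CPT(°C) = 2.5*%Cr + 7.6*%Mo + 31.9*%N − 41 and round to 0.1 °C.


Apply the ASTM G48 empirical CPT estimate: CPT(°C) = 2.5*%Cr + 7.6*%Mo + 31.9*%N − 41
2.5*18.4 = 46; 7.6*3.8 = 28.88; 31.9*0.31 = 9.889
CPT = 46 + 28.88 + 9.889 − 41 = 43.769 °C
Rounded to 0.1 °C: CPT ≈ 43.8 °C

43.8 °C


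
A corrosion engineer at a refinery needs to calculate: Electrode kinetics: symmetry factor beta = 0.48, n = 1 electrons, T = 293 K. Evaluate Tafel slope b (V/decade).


Apply the Tafel slope relation: b = 2.303*R*T/(beta*n*F)
Numerator: 2.303 * 8.314 * 293 = 5610.11
Denominator: 0.48 * 1 * 96485 = 46312.8
b = 5610.11 / 46312.8 = 0.1211 V/decade

0.1211 V/decade


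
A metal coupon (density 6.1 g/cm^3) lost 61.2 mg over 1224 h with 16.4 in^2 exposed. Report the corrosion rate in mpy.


Apply the mpy weight-loss relation: CR = 534 * W / (D * A * T)
Numerator: 534 * 61.2 = 32680.8
Denominator: 6.1 * 16.4 * 1224 = 122448.96
CR = 32680.8 / 122448.96 = 0.267 mpy

0.267 mpy


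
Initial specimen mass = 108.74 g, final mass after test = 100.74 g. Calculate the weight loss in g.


Weight loss = initial − final
WL = 108.74 − 100.74 = 8.0 g

8.0 g


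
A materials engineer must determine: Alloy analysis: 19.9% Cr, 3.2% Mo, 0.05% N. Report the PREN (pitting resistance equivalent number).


Apply the PREN formula: PREN = Cr + 3.3*Mo + 16*N
PREN = 19.9 + 3.3*3.2 + 16*0.05
PREN = 19.9 + 10.56 + 0.8 = 31.26

31.26


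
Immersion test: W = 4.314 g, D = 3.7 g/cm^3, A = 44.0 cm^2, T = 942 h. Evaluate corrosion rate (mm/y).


Apply the mm/y weight-loss relation: CR = 87600 * W / (D * A * T)
Numerator: 87600 * 4.314 = 377906.4
Denominator: 3.7 * 44.0 * 942 = 153357.6
CR = 377906.4 / 153357.6 = 2.4642 mm/y

2.4642 mm/y


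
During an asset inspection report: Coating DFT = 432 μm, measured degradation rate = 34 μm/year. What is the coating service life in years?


Service life = thickness / degradation rate
Life = 432 / 34 = 12.7 years

12.7 years


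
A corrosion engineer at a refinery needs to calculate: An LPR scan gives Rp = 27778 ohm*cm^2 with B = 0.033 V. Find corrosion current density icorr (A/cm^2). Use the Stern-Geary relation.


Apply the Stern-Geary relation: icorr = B / Rp
icorr = 0.033 / 27778 = 1.188×10^-6 A/cm^2

1.188×10^-6 A/cm^2


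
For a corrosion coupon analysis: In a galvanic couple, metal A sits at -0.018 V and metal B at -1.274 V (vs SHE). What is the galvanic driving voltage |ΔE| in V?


Driving voltage is the absolute potential difference.
|ΔE| = |-0.018 − (-1.274)| = 1.256 V

1.256 V


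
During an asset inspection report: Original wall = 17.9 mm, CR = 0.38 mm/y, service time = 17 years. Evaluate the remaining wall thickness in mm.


Remaining wall = original − CR × time
t = 17.9 − 0.38*17 = 17.9 − 6.46 = 11.44 mm

11.44 mm


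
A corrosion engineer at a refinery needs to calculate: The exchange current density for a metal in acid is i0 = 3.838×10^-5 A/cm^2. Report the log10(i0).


i0 = 3.838×10^-5 A/cm^2
log10(i0) = -4.416

-4.416


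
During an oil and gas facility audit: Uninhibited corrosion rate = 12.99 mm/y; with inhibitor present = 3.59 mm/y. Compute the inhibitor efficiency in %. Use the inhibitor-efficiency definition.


Apply the inhibitor-efficiency definition: IE = (CR_blank − CR_inh)/CR_blank × 100
IE = (12.99 − 3.59) / 12.99 × 100
IE = 9.4 / 12.99 × 100 = 72.4 %

72.4 %


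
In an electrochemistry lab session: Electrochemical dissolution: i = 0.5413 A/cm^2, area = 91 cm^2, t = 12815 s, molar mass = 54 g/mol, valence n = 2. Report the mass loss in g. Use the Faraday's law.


Apply Faraday's law: m = i*A*t*M / (n*F)
Total charge passed Q = i*A*t = 0.5413*91*12815 = 631245.1145 C
m = Q*M/(n*F) = 631245.1145*54/(2*96485) = 176.645 g

176.645 g


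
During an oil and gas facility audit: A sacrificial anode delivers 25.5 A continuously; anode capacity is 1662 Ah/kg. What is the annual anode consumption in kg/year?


Annual consumption = current * hours per year / capacity
Rate = 25.5 * 8760 / 1662 = 134.4 kg/year

134.4 kg/year


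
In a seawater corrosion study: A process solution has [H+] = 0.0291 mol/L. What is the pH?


pH = −log10[H+]
pH = −log10(0.0291) = 1.54

1.54


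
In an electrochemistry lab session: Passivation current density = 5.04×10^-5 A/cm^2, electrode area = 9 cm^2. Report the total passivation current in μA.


I = i_pass * A, then convert A → μA (×10^6)
I = 5.04×10^-5 * 9 * 10^6 = 453.6 μA

453.6 μA


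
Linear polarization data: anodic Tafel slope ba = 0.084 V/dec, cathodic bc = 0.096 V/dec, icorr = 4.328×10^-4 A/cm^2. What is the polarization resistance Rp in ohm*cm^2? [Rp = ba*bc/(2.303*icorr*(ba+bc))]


Apply the Stern-Geary equation: Rp = ba*bc / (2.303*icorr*(ba+bc))
ba*bc = 0.084*0.096 = 0.008064
ba+bc = 0.18; 2.303*icorr*(ba+bc) = 2.303*4.328×10^-4*0.18 = 1.7941291×10^-4
Rp = 0.008064 / 1.7941291×10^-4 = 44.9 ohm*cm^2

44.9 ohm*cm^2


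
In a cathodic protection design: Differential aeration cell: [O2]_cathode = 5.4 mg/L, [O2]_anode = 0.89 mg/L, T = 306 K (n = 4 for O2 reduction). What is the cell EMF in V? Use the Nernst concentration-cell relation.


Apply the Nernst concentration-cell relation: E = (RT/nF)*ln(C_cathode/C_anode)
RT/nF = 8.314*306/(4*96485) = 0.00659192 V
ln(5.4/0.89) = 1.80293
E = 0.00659192 * 1.80293 = 0.01188 V

0.01188 V


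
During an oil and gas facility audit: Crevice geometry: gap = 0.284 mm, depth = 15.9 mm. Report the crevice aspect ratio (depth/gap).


Aspect ratio = depth / gap
Ratio = 15.9 / 0.284 = 56.0

56.0


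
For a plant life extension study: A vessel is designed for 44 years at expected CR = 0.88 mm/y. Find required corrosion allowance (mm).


Corrosion allowance = CR × design life
CA = 0.88 * 44 = 38.72 mm

38.72 mm


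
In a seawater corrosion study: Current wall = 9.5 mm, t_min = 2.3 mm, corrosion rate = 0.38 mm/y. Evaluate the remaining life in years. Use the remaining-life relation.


Apply the remaining-life relation: RL = (t_current − t_min) / CR
RL = (9.5 − 2.3) / 0.38 = 7.2 / 0.38 = 18.9 years

18.9 years


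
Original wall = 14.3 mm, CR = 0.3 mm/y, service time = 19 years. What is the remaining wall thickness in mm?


Remaining wall = original − CR × time
t = 14.3 − 0.3*19 = 14.3 − 5.7 = 8.6 mm

8.6 mm


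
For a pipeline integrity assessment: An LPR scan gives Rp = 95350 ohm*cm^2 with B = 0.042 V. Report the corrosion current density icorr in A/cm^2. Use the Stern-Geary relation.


Apply the Stern-Geary relation: icorr = B / Rp
icorr = 0.042 / 95350 = 4.405×10^-7 A/cm^2

4.405×10^-7 A/cm^2


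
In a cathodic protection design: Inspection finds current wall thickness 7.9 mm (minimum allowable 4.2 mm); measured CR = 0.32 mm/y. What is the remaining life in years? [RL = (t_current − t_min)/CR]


Apply the remaining-life relation: RL = (t_current − t_min) / CR
RL = (7.9 − 4.2) / 0.32 = 3.7 / 0.32 = 11.6 years

11.6 years


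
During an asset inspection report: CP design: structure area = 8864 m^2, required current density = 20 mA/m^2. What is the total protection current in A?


I = area * current density, then convert mA → A (÷1000)
I = 8864 * 20 / 1000 = 177.28 A

177.28 A


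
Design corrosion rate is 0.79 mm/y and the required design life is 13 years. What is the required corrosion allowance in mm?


Corrosion allowance = CR × design life
CA = 0.79 * 13 = 10.27 mm

10.27 mm


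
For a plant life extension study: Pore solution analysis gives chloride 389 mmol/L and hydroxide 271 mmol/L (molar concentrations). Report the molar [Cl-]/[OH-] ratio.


Threshold parameter = [Cl-] / [OH-] (molar basis; both in mmol/L, so units cancel)
Ratio = 389 / 271 = 1.44

1.44


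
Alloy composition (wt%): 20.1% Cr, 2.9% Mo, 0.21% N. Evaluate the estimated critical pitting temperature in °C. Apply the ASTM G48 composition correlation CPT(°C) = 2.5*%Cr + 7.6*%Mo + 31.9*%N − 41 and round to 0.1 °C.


Apply the ASTM G48 empirical CPT estimate: CPT(°C) = 2.5*%Cr + 7.6*%Mo + 31.9*%N − 41
2.5*20.1 = 50.25; 7.6*2.9 = 22.04; 31.9*0.21 = 6.699
CPT = 50.25 + 22.04 + 6.699 − 41 = 37.989 °C
Rounded to 0.1 °C: CPT ≈ 38.0 °C

38.0 °C


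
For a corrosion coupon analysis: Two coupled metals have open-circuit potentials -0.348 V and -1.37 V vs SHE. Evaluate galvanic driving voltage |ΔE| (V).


Driving voltage is the absolute potential difference.
|ΔE| = |-0.348 − (-1.37)| = 1.022 V

1.022 V


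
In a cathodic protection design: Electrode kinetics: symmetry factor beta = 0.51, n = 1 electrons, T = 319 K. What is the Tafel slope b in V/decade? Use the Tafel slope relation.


Apply the Tafel slope relation: b = 2.303*R*T/(beta*n*F)
Numerator: 2.303 * 8.314 * 319 = 6107.94
Denominator: 0.51 * 1 * 96485 = 49207.35
b = 6107.94 / 49207.35 = 0.1241 V/decade

0.1241 V/decade


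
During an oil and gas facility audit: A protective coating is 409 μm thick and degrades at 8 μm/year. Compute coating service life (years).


Service life = thickness / degradation rate
Life = 409 / 8 = 51.1 years

51.1 years


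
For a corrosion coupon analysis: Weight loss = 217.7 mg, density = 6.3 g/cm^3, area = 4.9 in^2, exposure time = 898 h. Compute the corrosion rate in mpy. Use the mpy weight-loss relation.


Apply the mpy weight-loss relation: CR = 534 * W / (D * A * T)
Numerator: 534 * 217.7 = 116251.8
Denominator: 6.3 * 4.9 * 898 = 27721.26
CR = 116251.8 / 27721.26 = 4.1936 mpy

4.1936 mpy


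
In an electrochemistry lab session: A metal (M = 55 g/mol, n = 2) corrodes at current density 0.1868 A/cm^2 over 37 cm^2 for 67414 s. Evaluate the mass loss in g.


Apply Faraday's law: m = i*A*t*M / (n*F)
Total charge passed Q = i*A*t = 0.1868*37*67414 = 465938.6024 C
m = Q*M/(n*F) = 465938.6024*55/(2*96485) = 132.801 g

132.801 g


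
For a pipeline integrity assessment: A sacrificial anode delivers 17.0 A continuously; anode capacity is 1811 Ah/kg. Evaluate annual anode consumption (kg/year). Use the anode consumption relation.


Annual consumption = current * hours per year / capacity
Rate = 17.0 * 8760 / 1811 = 82.2 kg/year

82.2 kg/year


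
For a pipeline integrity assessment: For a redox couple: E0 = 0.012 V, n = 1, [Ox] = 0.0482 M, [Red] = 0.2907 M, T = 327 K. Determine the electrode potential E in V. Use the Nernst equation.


Apply the Nernst equation: E = E0 + (RT/nF)*ln([Ox]/[Red])
Step 1: RT/nF = 8.314*327/(1*96485) = 0.02817721 V
Step 2: [Ox]/[Red] = 0.0482/0.2907 = 0.165807
Step 3: ln(0.165807) = -1.796931
Step 4: correction = 0.02817721 * -1.796931 = -0.0506 V
E = 0.012 + -0.0506 = -0.0386 V

-0.0386 V


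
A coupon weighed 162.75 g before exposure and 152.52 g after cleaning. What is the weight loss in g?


Weight loss = initial − final
WL = 162.75 − 152.52 = 10.23 g

10.23 g


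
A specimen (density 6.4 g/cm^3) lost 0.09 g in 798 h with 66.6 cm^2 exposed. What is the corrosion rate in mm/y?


Apply the mm/y weight-loss relation: CR = 87600 * W / (D * A * T)
Numerator: 87600 * 0.09 = 7884.0
Denominator: 6.4 * 66.6 * 798 = 340139.52
CR = 7884.0 / 340139.52 = 0.02318 mm/y

0.02318 mm/y


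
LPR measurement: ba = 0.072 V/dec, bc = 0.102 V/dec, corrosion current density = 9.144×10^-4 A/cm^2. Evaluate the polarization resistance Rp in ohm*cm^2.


Apply the Stern-Geary equation: Rp = ba*bc / (2.303*icorr*(ba+bc))
ba*bc = 0.072*0.102 = 0.007344
ba+bc = 0.174; 2.303*icorr*(ba+bc) = 2.303*9.144×10^-4*0.174 = 3.664202×10^-4
Rp = 0.007344 / 3.664202×10^-4 = 20.0 ohm*cm^2

20.0 ohm*cm^2


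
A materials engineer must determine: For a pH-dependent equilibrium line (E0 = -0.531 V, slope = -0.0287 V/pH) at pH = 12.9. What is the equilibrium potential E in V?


Apply the Pourbaix line equation: E = E0 + slope*pH
E = -0.531 + (-0.0287)*12.9 = -0.531 + (-0.37023) = -0.90123 V
Rounded to 3 decimal places: E = -0.901 V

-0.901 V


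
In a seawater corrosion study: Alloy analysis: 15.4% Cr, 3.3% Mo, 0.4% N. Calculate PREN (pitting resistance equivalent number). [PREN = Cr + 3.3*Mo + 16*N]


Apply the PREN formula: PREN = Cr + 3.3*Mo + 16*N
PREN = 15.4 + 3.3*3.3 + 16*0.4
PREN = 15.4 + 10.89 + 6.4 = 32.69

32.69


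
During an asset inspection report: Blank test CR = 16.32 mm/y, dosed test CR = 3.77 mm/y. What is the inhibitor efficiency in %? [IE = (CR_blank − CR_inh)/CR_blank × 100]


Apply the inhibitor-efficiency definition: IE = (CR_blank − CR_inh)/CR_blank × 100
IE = (16.32 − 3.77) / 16.32 × 100
IE = 12.55 / 16.32 × 100 = 76.9 %

76.9 %


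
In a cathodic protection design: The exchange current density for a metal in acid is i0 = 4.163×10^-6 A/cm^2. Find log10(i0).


i0 = 4.163×10^-6 A/cm^2
log10(i0) = -5.381

-5.381


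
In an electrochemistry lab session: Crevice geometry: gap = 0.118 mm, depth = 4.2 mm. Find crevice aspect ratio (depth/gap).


Aspect ratio = depth / gap
Ratio = 4.2 / 0.118 = 35.6

35.6


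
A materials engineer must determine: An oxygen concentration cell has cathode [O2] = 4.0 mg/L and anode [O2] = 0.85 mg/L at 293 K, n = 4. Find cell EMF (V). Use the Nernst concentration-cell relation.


Apply the Nernst concentration-cell relation: E = (RT/nF)*ln(C_cathode/C_anode)
RT/nF = 8.314*293/(4*96485) = 0.00631187 V
ln(4.0/0.85) = 1.54881
E = 0.00631187 * 1.54881 = 0.00978 V

0.00978 V


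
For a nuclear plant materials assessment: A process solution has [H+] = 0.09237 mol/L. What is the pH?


pH = −log10[H+]
pH = −log10(0.09237) = 1.03

1.03


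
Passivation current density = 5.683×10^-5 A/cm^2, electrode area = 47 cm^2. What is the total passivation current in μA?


I = i_pass * A, then convert A → μA (×10^6)
I = 5.683×10^-5 * 47 * 10^6 = 2671.01 μA

2671.01 μA


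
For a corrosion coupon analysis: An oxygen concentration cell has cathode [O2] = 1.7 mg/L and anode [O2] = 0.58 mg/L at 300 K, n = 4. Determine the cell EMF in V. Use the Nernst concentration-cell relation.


Apply the Nernst concentration-cell relation: E = (RT/nF)*ln(C_cathode/C_anode)
RT/nF = 8.314*300/(4*96485) = 0.00646266 V
ln(1.7/0.58) = 1.07536
E = 0.00646266 * 1.07536 = 0.00695 V

0.00695 V


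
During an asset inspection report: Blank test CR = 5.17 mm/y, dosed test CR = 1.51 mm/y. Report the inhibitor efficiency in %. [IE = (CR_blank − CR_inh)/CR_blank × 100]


Apply the inhibitor-efficiency definition: IE = (CR_blank − CR_inh)/CR_blank × 100
IE = (5.17 − 1.51) / 5.17 × 100
IE = 3.66 / 5.17 × 100 = 70.8 %

70.8 %


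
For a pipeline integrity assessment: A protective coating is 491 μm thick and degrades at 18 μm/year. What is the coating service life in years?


Service life = thickness / degradation rate
Life = 491 / 18 = 27.3 years

27.3 years


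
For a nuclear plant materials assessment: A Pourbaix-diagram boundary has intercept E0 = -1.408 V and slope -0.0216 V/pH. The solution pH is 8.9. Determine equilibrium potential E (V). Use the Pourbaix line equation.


Apply the Pourbaix line equation: E = E0 + slope*pH
E = -1.408 + (-0.0216)*8.9 = -1.408 + (-0.19224) = -1.60024 V
Rounded to 4 decimal places: E = -1.6002 V

-1.6002 V


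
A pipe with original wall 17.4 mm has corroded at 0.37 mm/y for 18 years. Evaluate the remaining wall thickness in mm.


Remaining wall = original − CR × time
t = 17.4 − 0.37*18 = 17.4 − 6.66 = 10.74 mm

10.74 mm


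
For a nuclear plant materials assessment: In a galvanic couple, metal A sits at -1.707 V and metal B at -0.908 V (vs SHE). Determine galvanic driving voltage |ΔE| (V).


Driving voltage is the absolute potential difference.
|ΔE| = |-1.707 − (-0.908)| = 0.799 V

0.799 V


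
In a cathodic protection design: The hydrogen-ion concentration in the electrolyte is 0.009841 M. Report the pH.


pH = −log10[H+]
pH = −log10(0.009841) = 2.01

2.01


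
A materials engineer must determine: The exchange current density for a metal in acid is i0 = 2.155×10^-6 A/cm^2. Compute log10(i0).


i0 = 2.155×10^-6 A/cm^2
log10(i0) = -5.667

-5.667


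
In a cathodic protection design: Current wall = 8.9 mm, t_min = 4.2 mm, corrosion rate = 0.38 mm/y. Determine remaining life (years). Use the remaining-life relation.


Apply the remaining-life relation: RL = (t_current − t_min) / CR
RL = (8.9 − 4.2) / 0.38 = 4.7 / 0.38 = 12.4 years

12.4 years


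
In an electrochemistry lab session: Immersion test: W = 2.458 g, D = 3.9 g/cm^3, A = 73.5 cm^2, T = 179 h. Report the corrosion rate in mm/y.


Apply the mm/y weight-loss relation: CR = 87600 * W / (D * A * T)
Numerator: 87600 * 2.458 = 215320.8
Denominator: 3.9 * 73.5 * 179 = 51310.35
CR = 215320.8 / 51310.35 = 4.19644 mm/y

4.19644 mm/y


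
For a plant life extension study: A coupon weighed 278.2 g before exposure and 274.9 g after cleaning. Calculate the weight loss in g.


Weight loss = initial − final
WL = 278.2 − 274.9 = 3.3 g

3.3 g


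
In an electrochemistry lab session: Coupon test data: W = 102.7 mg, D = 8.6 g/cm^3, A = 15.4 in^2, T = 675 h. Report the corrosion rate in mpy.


Apply the mpy weight-loss relation: CR = 534 * W / (D * A * T)
Numerator: 534 * 102.7 = 54841.8
Denominator: 8.6 * 15.4 * 675 = 89397.0
CR = 54841.8 / 89397.0 = 0.613 mpy

0.613 mpy


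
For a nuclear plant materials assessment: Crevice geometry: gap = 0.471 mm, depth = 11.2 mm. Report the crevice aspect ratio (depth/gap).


Aspect ratio = depth / gap
Ratio = 11.2 / 0.471 = 23.8

23.8


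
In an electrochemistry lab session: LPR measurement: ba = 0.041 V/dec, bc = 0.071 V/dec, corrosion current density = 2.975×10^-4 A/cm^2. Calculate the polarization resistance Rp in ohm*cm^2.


Apply the Stern-Geary equation: Rp = ba*bc / (2.303*icorr*(ba+bc))
ba*bc = 0.041*0.071 = 0.002911
ba+bc = 0.112; 2.303*icorr*(ba+bc) = 2.303*2.975×10^-4*0.112 = 7.673596×10^-5
Rp = 0.002911 / 7.673596×10^-5 = 37.94 ohm*cm^2

37.94 ohm*cm^2
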